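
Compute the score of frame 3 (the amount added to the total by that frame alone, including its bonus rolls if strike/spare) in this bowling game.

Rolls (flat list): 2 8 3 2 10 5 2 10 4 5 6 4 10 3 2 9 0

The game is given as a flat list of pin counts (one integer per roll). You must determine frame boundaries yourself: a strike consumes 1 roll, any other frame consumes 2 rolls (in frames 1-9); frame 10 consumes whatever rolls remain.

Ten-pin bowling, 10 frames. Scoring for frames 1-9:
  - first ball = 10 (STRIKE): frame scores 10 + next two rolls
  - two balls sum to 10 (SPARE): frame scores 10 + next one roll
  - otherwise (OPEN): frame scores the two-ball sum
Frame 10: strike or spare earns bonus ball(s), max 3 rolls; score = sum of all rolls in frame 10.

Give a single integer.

Answer: 17

Derivation:
Frame 1: SPARE (2+8=10). 10 + next roll (3) = 13. Cumulative: 13
Frame 2: OPEN (3+2=5). Cumulative: 18
Frame 3: STRIKE. 10 + next two rolls (5+2) = 17. Cumulative: 35
Frame 4: OPEN (5+2=7). Cumulative: 42
Frame 5: STRIKE. 10 + next two rolls (4+5) = 19. Cumulative: 61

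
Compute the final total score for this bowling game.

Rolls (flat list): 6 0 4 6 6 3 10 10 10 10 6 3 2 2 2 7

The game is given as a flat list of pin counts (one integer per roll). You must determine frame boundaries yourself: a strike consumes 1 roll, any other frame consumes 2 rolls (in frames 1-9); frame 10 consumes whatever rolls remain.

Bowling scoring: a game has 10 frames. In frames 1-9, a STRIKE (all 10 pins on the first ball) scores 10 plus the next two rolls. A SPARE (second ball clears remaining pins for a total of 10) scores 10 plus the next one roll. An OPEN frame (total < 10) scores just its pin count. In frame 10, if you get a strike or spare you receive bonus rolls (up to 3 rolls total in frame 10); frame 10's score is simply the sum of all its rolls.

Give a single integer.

Frame 1: OPEN (6+0=6). Cumulative: 6
Frame 2: SPARE (4+6=10). 10 + next roll (6) = 16. Cumulative: 22
Frame 3: OPEN (6+3=9). Cumulative: 31
Frame 4: STRIKE. 10 + next two rolls (10+10) = 30. Cumulative: 61
Frame 5: STRIKE. 10 + next two rolls (10+10) = 30. Cumulative: 91
Frame 6: STRIKE. 10 + next two rolls (10+6) = 26. Cumulative: 117
Frame 7: STRIKE. 10 + next two rolls (6+3) = 19. Cumulative: 136
Frame 8: OPEN (6+3=9). Cumulative: 145
Frame 9: OPEN (2+2=4). Cumulative: 149
Frame 10: OPEN. Sum of all frame-10 rolls (2+7) = 9. Cumulative: 158

Answer: 158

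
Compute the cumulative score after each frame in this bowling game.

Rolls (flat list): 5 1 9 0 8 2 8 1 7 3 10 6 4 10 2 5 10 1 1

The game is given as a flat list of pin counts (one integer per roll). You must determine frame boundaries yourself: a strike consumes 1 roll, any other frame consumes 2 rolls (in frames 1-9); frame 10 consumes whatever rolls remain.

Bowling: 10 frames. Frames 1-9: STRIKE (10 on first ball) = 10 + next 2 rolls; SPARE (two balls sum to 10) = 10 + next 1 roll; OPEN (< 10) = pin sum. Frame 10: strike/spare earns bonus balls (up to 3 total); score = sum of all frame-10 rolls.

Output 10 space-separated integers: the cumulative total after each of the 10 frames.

Frame 1: OPEN (5+1=6). Cumulative: 6
Frame 2: OPEN (9+0=9). Cumulative: 15
Frame 3: SPARE (8+2=10). 10 + next roll (8) = 18. Cumulative: 33
Frame 4: OPEN (8+1=9). Cumulative: 42
Frame 5: SPARE (7+3=10). 10 + next roll (10) = 20. Cumulative: 62
Frame 6: STRIKE. 10 + next two rolls (6+4) = 20. Cumulative: 82
Frame 7: SPARE (6+4=10). 10 + next roll (10) = 20. Cumulative: 102
Frame 8: STRIKE. 10 + next two rolls (2+5) = 17. Cumulative: 119
Frame 9: OPEN (2+5=7). Cumulative: 126
Frame 10: STRIKE. Sum of all frame-10 rolls (10+1+1) = 12. Cumulative: 138

Answer: 6 15 33 42 62 82 102 119 126 138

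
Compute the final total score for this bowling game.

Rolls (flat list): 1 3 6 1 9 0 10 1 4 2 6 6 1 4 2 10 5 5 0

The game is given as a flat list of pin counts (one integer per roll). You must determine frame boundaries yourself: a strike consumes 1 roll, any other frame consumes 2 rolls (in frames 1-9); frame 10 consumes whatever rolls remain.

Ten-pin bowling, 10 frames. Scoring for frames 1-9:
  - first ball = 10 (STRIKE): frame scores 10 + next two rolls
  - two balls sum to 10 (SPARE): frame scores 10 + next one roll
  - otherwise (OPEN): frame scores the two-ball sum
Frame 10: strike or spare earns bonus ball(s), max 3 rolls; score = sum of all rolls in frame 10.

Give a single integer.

Answer: 91

Derivation:
Frame 1: OPEN (1+3=4). Cumulative: 4
Frame 2: OPEN (6+1=7). Cumulative: 11
Frame 3: OPEN (9+0=9). Cumulative: 20
Frame 4: STRIKE. 10 + next two rolls (1+4) = 15. Cumulative: 35
Frame 5: OPEN (1+4=5). Cumulative: 40
Frame 6: OPEN (2+6=8). Cumulative: 48
Frame 7: OPEN (6+1=7). Cumulative: 55
Frame 8: OPEN (4+2=6). Cumulative: 61
Frame 9: STRIKE. 10 + next two rolls (5+5) = 20. Cumulative: 81
Frame 10: SPARE. Sum of all frame-10 rolls (5+5+0) = 10. Cumulative: 91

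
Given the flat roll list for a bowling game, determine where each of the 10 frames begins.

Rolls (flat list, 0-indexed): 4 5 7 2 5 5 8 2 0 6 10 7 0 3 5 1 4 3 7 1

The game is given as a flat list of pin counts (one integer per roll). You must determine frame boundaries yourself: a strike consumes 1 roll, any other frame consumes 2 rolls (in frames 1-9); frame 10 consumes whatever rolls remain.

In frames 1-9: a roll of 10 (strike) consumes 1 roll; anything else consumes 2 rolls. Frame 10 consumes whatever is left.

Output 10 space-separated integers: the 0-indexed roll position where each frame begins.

Answer: 0 2 4 6 8 10 11 13 15 17

Derivation:
Frame 1 starts at roll index 0: rolls=4,5 (sum=9), consumes 2 rolls
Frame 2 starts at roll index 2: rolls=7,2 (sum=9), consumes 2 rolls
Frame 3 starts at roll index 4: rolls=5,5 (sum=10), consumes 2 rolls
Frame 4 starts at roll index 6: rolls=8,2 (sum=10), consumes 2 rolls
Frame 5 starts at roll index 8: rolls=0,6 (sum=6), consumes 2 rolls
Frame 6 starts at roll index 10: roll=10 (strike), consumes 1 roll
Frame 7 starts at roll index 11: rolls=7,0 (sum=7), consumes 2 rolls
Frame 8 starts at roll index 13: rolls=3,5 (sum=8), consumes 2 rolls
Frame 9 starts at roll index 15: rolls=1,4 (sum=5), consumes 2 rolls
Frame 10 starts at roll index 17: 3 remaining rolls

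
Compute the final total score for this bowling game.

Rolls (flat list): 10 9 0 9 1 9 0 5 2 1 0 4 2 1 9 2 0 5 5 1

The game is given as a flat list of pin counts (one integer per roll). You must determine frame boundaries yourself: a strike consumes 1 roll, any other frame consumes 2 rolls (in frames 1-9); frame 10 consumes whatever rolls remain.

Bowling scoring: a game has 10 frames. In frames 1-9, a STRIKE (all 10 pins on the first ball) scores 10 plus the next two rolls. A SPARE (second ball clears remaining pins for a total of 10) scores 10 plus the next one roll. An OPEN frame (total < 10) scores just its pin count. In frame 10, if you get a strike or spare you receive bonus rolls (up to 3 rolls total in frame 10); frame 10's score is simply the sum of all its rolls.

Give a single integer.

Answer: 95

Derivation:
Frame 1: STRIKE. 10 + next two rolls (9+0) = 19. Cumulative: 19
Frame 2: OPEN (9+0=9). Cumulative: 28
Frame 3: SPARE (9+1=10). 10 + next roll (9) = 19. Cumulative: 47
Frame 4: OPEN (9+0=9). Cumulative: 56
Frame 5: OPEN (5+2=7). Cumulative: 63
Frame 6: OPEN (1+0=1). Cumulative: 64
Frame 7: OPEN (4+2=6). Cumulative: 70
Frame 8: SPARE (1+9=10). 10 + next roll (2) = 12. Cumulative: 82
Frame 9: OPEN (2+0=2). Cumulative: 84
Frame 10: SPARE. Sum of all frame-10 rolls (5+5+1) = 11. Cumulative: 95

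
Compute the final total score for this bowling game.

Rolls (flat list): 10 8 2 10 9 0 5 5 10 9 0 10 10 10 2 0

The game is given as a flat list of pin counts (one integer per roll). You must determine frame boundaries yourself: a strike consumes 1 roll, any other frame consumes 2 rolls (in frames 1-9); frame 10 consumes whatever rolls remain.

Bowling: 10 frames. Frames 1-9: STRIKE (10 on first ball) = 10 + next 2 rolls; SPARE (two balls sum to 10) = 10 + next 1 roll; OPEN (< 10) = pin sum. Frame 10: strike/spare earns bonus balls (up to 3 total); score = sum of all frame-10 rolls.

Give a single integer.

Answer: 180

Derivation:
Frame 1: STRIKE. 10 + next two rolls (8+2) = 20. Cumulative: 20
Frame 2: SPARE (8+2=10). 10 + next roll (10) = 20. Cumulative: 40
Frame 3: STRIKE. 10 + next two rolls (9+0) = 19. Cumulative: 59
Frame 4: OPEN (9+0=9). Cumulative: 68
Frame 5: SPARE (5+5=10). 10 + next roll (10) = 20. Cumulative: 88
Frame 6: STRIKE. 10 + next two rolls (9+0) = 19. Cumulative: 107
Frame 7: OPEN (9+0=9). Cumulative: 116
Frame 8: STRIKE. 10 + next two rolls (10+10) = 30. Cumulative: 146
Frame 9: STRIKE. 10 + next two rolls (10+2) = 22. Cumulative: 168
Frame 10: STRIKE. Sum of all frame-10 rolls (10+2+0) = 12. Cumulative: 180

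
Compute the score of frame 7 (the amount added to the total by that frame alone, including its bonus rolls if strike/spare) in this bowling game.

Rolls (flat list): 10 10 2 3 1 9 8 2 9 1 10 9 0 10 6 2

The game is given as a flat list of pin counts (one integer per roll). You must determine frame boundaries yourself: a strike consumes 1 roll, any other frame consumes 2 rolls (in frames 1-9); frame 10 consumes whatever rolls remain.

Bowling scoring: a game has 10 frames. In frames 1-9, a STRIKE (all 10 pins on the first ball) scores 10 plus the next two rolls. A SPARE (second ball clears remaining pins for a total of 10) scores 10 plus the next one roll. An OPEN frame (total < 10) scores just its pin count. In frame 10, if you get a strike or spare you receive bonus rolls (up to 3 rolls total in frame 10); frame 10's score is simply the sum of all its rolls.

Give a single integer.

Frame 1: STRIKE. 10 + next two rolls (10+2) = 22. Cumulative: 22
Frame 2: STRIKE. 10 + next two rolls (2+3) = 15. Cumulative: 37
Frame 3: OPEN (2+3=5). Cumulative: 42
Frame 4: SPARE (1+9=10). 10 + next roll (8) = 18. Cumulative: 60
Frame 5: SPARE (8+2=10). 10 + next roll (9) = 19. Cumulative: 79
Frame 6: SPARE (9+1=10). 10 + next roll (10) = 20. Cumulative: 99
Frame 7: STRIKE. 10 + next two rolls (9+0) = 19. Cumulative: 118
Frame 8: OPEN (9+0=9). Cumulative: 127
Frame 9: STRIKE. 10 + next two rolls (6+2) = 18. Cumulative: 145

Answer: 19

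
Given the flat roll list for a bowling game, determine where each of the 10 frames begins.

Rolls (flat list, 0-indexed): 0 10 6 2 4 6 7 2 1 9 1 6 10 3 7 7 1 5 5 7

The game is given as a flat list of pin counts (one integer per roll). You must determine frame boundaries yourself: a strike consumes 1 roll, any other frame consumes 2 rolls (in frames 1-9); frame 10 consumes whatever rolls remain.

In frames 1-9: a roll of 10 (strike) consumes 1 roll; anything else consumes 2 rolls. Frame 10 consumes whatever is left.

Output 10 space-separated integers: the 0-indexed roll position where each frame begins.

Answer: 0 2 4 6 8 10 12 13 15 17

Derivation:
Frame 1 starts at roll index 0: rolls=0,10 (sum=10), consumes 2 rolls
Frame 2 starts at roll index 2: rolls=6,2 (sum=8), consumes 2 rolls
Frame 3 starts at roll index 4: rolls=4,6 (sum=10), consumes 2 rolls
Frame 4 starts at roll index 6: rolls=7,2 (sum=9), consumes 2 rolls
Frame 5 starts at roll index 8: rolls=1,9 (sum=10), consumes 2 rolls
Frame 6 starts at roll index 10: rolls=1,6 (sum=7), consumes 2 rolls
Frame 7 starts at roll index 12: roll=10 (strike), consumes 1 roll
Frame 8 starts at roll index 13: rolls=3,7 (sum=10), consumes 2 rolls
Frame 9 starts at roll index 15: rolls=7,1 (sum=8), consumes 2 rolls
Frame 10 starts at roll index 17: 3 remaining rolls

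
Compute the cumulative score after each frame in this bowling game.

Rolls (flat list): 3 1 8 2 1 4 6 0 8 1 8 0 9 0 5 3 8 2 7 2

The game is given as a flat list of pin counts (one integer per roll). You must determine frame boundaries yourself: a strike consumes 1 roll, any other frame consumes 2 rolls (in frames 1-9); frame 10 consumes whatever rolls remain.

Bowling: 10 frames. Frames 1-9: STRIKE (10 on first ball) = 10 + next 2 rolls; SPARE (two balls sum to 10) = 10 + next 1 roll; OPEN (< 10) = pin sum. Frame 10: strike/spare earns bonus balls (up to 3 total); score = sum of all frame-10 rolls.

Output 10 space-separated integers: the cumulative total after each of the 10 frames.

Answer: 4 15 20 26 35 43 52 60 77 86

Derivation:
Frame 1: OPEN (3+1=4). Cumulative: 4
Frame 2: SPARE (8+2=10). 10 + next roll (1) = 11. Cumulative: 15
Frame 3: OPEN (1+4=5). Cumulative: 20
Frame 4: OPEN (6+0=6). Cumulative: 26
Frame 5: OPEN (8+1=9). Cumulative: 35
Frame 6: OPEN (8+0=8). Cumulative: 43
Frame 7: OPEN (9+0=9). Cumulative: 52
Frame 8: OPEN (5+3=8). Cumulative: 60
Frame 9: SPARE (8+2=10). 10 + next roll (7) = 17. Cumulative: 77
Frame 10: OPEN. Sum of all frame-10 rolls (7+2) = 9. Cumulative: 86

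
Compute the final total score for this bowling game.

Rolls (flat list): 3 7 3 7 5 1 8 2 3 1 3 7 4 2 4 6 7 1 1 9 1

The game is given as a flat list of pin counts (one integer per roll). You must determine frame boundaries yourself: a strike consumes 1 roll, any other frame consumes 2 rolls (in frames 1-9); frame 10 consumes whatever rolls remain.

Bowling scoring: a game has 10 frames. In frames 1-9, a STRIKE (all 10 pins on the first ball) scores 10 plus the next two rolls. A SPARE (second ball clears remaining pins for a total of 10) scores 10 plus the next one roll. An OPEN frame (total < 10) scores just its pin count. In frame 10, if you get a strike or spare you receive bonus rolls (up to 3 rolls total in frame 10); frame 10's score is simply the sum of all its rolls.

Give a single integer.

Frame 1: SPARE (3+7=10). 10 + next roll (3) = 13. Cumulative: 13
Frame 2: SPARE (3+7=10). 10 + next roll (5) = 15. Cumulative: 28
Frame 3: OPEN (5+1=6). Cumulative: 34
Frame 4: SPARE (8+2=10). 10 + next roll (3) = 13. Cumulative: 47
Frame 5: OPEN (3+1=4). Cumulative: 51
Frame 6: SPARE (3+7=10). 10 + next roll (4) = 14. Cumulative: 65
Frame 7: OPEN (4+2=6). Cumulative: 71
Frame 8: SPARE (4+6=10). 10 + next roll (7) = 17. Cumulative: 88
Frame 9: OPEN (7+1=8). Cumulative: 96
Frame 10: SPARE. Sum of all frame-10 rolls (1+9+1) = 11. Cumulative: 107

Answer: 107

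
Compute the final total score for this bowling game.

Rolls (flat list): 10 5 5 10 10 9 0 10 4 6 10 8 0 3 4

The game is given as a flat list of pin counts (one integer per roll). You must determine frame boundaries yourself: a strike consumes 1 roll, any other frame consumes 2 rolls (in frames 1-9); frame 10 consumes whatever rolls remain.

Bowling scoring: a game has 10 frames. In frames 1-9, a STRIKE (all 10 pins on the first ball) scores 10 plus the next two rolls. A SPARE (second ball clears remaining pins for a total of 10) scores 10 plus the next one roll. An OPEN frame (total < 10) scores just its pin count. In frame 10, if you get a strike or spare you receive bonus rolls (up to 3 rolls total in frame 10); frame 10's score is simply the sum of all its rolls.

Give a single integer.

Frame 1: STRIKE. 10 + next two rolls (5+5) = 20. Cumulative: 20
Frame 2: SPARE (5+5=10). 10 + next roll (10) = 20. Cumulative: 40
Frame 3: STRIKE. 10 + next two rolls (10+9) = 29. Cumulative: 69
Frame 4: STRIKE. 10 + next two rolls (9+0) = 19. Cumulative: 88
Frame 5: OPEN (9+0=9). Cumulative: 97
Frame 6: STRIKE. 10 + next two rolls (4+6) = 20. Cumulative: 117
Frame 7: SPARE (4+6=10). 10 + next roll (10) = 20. Cumulative: 137
Frame 8: STRIKE. 10 + next two rolls (8+0) = 18. Cumulative: 155
Frame 9: OPEN (8+0=8). Cumulative: 163
Frame 10: OPEN. Sum of all frame-10 rolls (3+4) = 7. Cumulative: 170

Answer: 170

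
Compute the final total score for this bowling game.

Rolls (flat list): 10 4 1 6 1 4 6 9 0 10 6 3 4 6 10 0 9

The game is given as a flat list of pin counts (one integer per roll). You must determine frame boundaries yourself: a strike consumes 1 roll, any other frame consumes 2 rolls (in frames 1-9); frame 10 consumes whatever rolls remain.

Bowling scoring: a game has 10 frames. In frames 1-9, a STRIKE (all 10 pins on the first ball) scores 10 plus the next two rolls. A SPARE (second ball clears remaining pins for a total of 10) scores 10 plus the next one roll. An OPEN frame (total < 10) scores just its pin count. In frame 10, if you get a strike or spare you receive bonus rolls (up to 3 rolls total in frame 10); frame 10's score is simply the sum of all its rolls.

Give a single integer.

Answer: 131

Derivation:
Frame 1: STRIKE. 10 + next two rolls (4+1) = 15. Cumulative: 15
Frame 2: OPEN (4+1=5). Cumulative: 20
Frame 3: OPEN (6+1=7). Cumulative: 27
Frame 4: SPARE (4+6=10). 10 + next roll (9) = 19. Cumulative: 46
Frame 5: OPEN (9+0=9). Cumulative: 55
Frame 6: STRIKE. 10 + next two rolls (6+3) = 19. Cumulative: 74
Frame 7: OPEN (6+3=9). Cumulative: 83
Frame 8: SPARE (4+6=10). 10 + next roll (10) = 20. Cumulative: 103
Frame 9: STRIKE. 10 + next two rolls (0+9) = 19. Cumulative: 122
Frame 10: OPEN. Sum of all frame-10 rolls (0+9) = 9. Cumulative: 131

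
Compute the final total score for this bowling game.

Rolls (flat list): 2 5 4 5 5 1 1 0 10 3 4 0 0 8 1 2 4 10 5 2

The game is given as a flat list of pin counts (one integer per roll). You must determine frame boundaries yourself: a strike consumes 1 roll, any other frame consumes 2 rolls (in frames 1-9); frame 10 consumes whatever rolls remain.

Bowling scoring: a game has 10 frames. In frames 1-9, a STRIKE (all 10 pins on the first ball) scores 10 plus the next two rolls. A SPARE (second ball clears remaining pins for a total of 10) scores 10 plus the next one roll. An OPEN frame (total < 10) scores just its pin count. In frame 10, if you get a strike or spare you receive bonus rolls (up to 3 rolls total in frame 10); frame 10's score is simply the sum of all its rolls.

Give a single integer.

Answer: 79

Derivation:
Frame 1: OPEN (2+5=7). Cumulative: 7
Frame 2: OPEN (4+5=9). Cumulative: 16
Frame 3: OPEN (5+1=6). Cumulative: 22
Frame 4: OPEN (1+0=1). Cumulative: 23
Frame 5: STRIKE. 10 + next two rolls (3+4) = 17. Cumulative: 40
Frame 6: OPEN (3+4=7). Cumulative: 47
Frame 7: OPEN (0+0=0). Cumulative: 47
Frame 8: OPEN (8+1=9). Cumulative: 56
Frame 9: OPEN (2+4=6). Cumulative: 62
Frame 10: STRIKE. Sum of all frame-10 rolls (10+5+2) = 17. Cumulative: 79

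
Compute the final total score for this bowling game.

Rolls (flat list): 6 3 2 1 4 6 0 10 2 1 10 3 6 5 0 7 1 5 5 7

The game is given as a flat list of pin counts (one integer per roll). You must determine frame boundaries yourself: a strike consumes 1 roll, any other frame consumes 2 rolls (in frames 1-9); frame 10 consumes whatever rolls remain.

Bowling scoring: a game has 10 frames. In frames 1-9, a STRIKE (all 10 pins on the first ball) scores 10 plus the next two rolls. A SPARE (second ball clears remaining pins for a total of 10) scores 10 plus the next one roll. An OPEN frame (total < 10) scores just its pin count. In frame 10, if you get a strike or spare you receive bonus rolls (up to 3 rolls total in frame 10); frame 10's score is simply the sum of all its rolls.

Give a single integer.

Answer: 95

Derivation:
Frame 1: OPEN (6+3=9). Cumulative: 9
Frame 2: OPEN (2+1=3). Cumulative: 12
Frame 3: SPARE (4+6=10). 10 + next roll (0) = 10. Cumulative: 22
Frame 4: SPARE (0+10=10). 10 + next roll (2) = 12. Cumulative: 34
Frame 5: OPEN (2+1=3). Cumulative: 37
Frame 6: STRIKE. 10 + next two rolls (3+6) = 19. Cumulative: 56
Frame 7: OPEN (3+6=9). Cumulative: 65
Frame 8: OPEN (5+0=5). Cumulative: 70
Frame 9: OPEN (7+1=8). Cumulative: 78
Frame 10: SPARE. Sum of all frame-10 rolls (5+5+7) = 17. Cumulative: 95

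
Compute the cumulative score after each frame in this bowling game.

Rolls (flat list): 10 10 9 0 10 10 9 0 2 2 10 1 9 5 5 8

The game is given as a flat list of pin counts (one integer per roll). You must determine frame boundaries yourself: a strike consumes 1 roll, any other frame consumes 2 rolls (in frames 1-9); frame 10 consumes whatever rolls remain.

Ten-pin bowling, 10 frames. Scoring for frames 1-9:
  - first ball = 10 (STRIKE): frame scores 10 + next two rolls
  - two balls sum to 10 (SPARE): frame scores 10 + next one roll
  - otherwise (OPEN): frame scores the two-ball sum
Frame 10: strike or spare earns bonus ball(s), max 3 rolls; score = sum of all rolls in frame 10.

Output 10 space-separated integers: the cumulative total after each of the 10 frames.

Frame 1: STRIKE. 10 + next two rolls (10+9) = 29. Cumulative: 29
Frame 2: STRIKE. 10 + next two rolls (9+0) = 19. Cumulative: 48
Frame 3: OPEN (9+0=9). Cumulative: 57
Frame 4: STRIKE. 10 + next two rolls (10+9) = 29. Cumulative: 86
Frame 5: STRIKE. 10 + next two rolls (9+0) = 19. Cumulative: 105
Frame 6: OPEN (9+0=9). Cumulative: 114
Frame 7: OPEN (2+2=4). Cumulative: 118
Frame 8: STRIKE. 10 + next two rolls (1+9) = 20. Cumulative: 138
Frame 9: SPARE (1+9=10). 10 + next roll (5) = 15. Cumulative: 153
Frame 10: SPARE. Sum of all frame-10 rolls (5+5+8) = 18. Cumulative: 171

Answer: 29 48 57 86 105 114 118 138 153 171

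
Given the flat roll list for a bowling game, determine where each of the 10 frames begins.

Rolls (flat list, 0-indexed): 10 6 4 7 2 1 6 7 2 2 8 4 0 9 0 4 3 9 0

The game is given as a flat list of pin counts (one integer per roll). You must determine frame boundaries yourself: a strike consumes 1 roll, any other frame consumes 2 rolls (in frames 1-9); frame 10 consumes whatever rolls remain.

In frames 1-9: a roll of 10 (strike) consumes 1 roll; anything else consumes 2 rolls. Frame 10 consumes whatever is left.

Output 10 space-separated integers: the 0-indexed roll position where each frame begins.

Frame 1 starts at roll index 0: roll=10 (strike), consumes 1 roll
Frame 2 starts at roll index 1: rolls=6,4 (sum=10), consumes 2 rolls
Frame 3 starts at roll index 3: rolls=7,2 (sum=9), consumes 2 rolls
Frame 4 starts at roll index 5: rolls=1,6 (sum=7), consumes 2 rolls
Frame 5 starts at roll index 7: rolls=7,2 (sum=9), consumes 2 rolls
Frame 6 starts at roll index 9: rolls=2,8 (sum=10), consumes 2 rolls
Frame 7 starts at roll index 11: rolls=4,0 (sum=4), consumes 2 rolls
Frame 8 starts at roll index 13: rolls=9,0 (sum=9), consumes 2 rolls
Frame 9 starts at roll index 15: rolls=4,3 (sum=7), consumes 2 rolls
Frame 10 starts at roll index 17: 2 remaining rolls

Answer: 0 1 3 5 7 9 11 13 15 17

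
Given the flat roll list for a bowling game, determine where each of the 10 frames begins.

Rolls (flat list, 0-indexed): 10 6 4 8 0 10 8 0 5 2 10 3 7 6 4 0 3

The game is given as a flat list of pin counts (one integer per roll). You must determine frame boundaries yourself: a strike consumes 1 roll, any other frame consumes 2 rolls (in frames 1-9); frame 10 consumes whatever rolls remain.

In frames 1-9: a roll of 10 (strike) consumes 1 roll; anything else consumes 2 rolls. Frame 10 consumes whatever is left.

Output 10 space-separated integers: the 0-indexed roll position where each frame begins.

Answer: 0 1 3 5 6 8 10 11 13 15

Derivation:
Frame 1 starts at roll index 0: roll=10 (strike), consumes 1 roll
Frame 2 starts at roll index 1: rolls=6,4 (sum=10), consumes 2 rolls
Frame 3 starts at roll index 3: rolls=8,0 (sum=8), consumes 2 rolls
Frame 4 starts at roll index 5: roll=10 (strike), consumes 1 roll
Frame 5 starts at roll index 6: rolls=8,0 (sum=8), consumes 2 rolls
Frame 6 starts at roll index 8: rolls=5,2 (sum=7), consumes 2 rolls
Frame 7 starts at roll index 10: roll=10 (strike), consumes 1 roll
Frame 8 starts at roll index 11: rolls=3,7 (sum=10), consumes 2 rolls
Frame 9 starts at roll index 13: rolls=6,4 (sum=10), consumes 2 rolls
Frame 10 starts at roll index 15: 2 remaining rolls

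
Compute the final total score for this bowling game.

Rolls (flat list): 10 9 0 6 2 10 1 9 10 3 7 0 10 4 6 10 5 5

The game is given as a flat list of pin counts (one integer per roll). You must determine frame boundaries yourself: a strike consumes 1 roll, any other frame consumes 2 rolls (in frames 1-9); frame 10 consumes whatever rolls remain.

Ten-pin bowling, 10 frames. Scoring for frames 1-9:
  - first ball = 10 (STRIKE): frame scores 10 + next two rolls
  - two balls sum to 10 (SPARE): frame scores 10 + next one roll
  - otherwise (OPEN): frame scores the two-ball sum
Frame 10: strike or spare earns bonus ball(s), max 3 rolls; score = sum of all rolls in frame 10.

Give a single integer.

Frame 1: STRIKE. 10 + next two rolls (9+0) = 19. Cumulative: 19
Frame 2: OPEN (9+0=9). Cumulative: 28
Frame 3: OPEN (6+2=8). Cumulative: 36
Frame 4: STRIKE. 10 + next two rolls (1+9) = 20. Cumulative: 56
Frame 5: SPARE (1+9=10). 10 + next roll (10) = 20. Cumulative: 76
Frame 6: STRIKE. 10 + next two rolls (3+7) = 20. Cumulative: 96
Frame 7: SPARE (3+7=10). 10 + next roll (0) = 10. Cumulative: 106
Frame 8: SPARE (0+10=10). 10 + next roll (4) = 14. Cumulative: 120
Frame 9: SPARE (4+6=10). 10 + next roll (10) = 20. Cumulative: 140
Frame 10: STRIKE. Sum of all frame-10 rolls (10+5+5) = 20. Cumulative: 160

Answer: 160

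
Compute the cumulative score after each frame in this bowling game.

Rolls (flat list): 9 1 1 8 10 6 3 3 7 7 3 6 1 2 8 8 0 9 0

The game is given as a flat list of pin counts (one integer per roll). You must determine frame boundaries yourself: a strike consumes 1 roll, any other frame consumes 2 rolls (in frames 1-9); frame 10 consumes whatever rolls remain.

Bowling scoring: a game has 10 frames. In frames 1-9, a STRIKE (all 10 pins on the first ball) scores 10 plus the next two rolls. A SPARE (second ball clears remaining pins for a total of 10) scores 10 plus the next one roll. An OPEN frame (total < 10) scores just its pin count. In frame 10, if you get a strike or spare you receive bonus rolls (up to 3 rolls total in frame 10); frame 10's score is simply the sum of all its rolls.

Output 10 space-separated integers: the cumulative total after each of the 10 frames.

Frame 1: SPARE (9+1=10). 10 + next roll (1) = 11. Cumulative: 11
Frame 2: OPEN (1+8=9). Cumulative: 20
Frame 3: STRIKE. 10 + next two rolls (6+3) = 19. Cumulative: 39
Frame 4: OPEN (6+3=9). Cumulative: 48
Frame 5: SPARE (3+7=10). 10 + next roll (7) = 17. Cumulative: 65
Frame 6: SPARE (7+3=10). 10 + next roll (6) = 16. Cumulative: 81
Frame 7: OPEN (6+1=7). Cumulative: 88
Frame 8: SPARE (2+8=10). 10 + next roll (8) = 18. Cumulative: 106
Frame 9: OPEN (8+0=8). Cumulative: 114
Frame 10: OPEN. Sum of all frame-10 rolls (9+0) = 9. Cumulative: 123

Answer: 11 20 39 48 65 81 88 106 114 123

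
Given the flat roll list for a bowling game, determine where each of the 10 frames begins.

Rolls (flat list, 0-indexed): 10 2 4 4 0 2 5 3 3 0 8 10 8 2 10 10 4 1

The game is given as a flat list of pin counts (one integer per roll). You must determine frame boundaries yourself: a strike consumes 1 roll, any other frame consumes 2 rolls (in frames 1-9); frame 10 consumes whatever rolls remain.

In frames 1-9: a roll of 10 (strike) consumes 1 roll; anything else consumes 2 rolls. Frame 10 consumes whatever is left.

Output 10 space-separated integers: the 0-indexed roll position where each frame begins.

Answer: 0 1 3 5 7 9 11 12 14 15

Derivation:
Frame 1 starts at roll index 0: roll=10 (strike), consumes 1 roll
Frame 2 starts at roll index 1: rolls=2,4 (sum=6), consumes 2 rolls
Frame 3 starts at roll index 3: rolls=4,0 (sum=4), consumes 2 rolls
Frame 4 starts at roll index 5: rolls=2,5 (sum=7), consumes 2 rolls
Frame 5 starts at roll index 7: rolls=3,3 (sum=6), consumes 2 rolls
Frame 6 starts at roll index 9: rolls=0,8 (sum=8), consumes 2 rolls
Frame 7 starts at roll index 11: roll=10 (strike), consumes 1 roll
Frame 8 starts at roll index 12: rolls=8,2 (sum=10), consumes 2 rolls
Frame 9 starts at roll index 14: roll=10 (strike), consumes 1 roll
Frame 10 starts at roll index 15: 3 remaining rolls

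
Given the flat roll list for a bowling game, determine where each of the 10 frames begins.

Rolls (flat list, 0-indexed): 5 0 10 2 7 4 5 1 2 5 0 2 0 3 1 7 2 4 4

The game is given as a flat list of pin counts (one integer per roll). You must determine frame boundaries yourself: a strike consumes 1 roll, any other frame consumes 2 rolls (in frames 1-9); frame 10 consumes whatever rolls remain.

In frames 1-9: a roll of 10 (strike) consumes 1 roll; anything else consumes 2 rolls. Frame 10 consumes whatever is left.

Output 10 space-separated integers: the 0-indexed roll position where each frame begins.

Answer: 0 2 3 5 7 9 11 13 15 17

Derivation:
Frame 1 starts at roll index 0: rolls=5,0 (sum=5), consumes 2 rolls
Frame 2 starts at roll index 2: roll=10 (strike), consumes 1 roll
Frame 3 starts at roll index 3: rolls=2,7 (sum=9), consumes 2 rolls
Frame 4 starts at roll index 5: rolls=4,5 (sum=9), consumes 2 rolls
Frame 5 starts at roll index 7: rolls=1,2 (sum=3), consumes 2 rolls
Frame 6 starts at roll index 9: rolls=5,0 (sum=5), consumes 2 rolls
Frame 7 starts at roll index 11: rolls=2,0 (sum=2), consumes 2 rolls
Frame 8 starts at roll index 13: rolls=3,1 (sum=4), consumes 2 rolls
Frame 9 starts at roll index 15: rolls=7,2 (sum=9), consumes 2 rolls
Frame 10 starts at roll index 17: 2 remaining rolls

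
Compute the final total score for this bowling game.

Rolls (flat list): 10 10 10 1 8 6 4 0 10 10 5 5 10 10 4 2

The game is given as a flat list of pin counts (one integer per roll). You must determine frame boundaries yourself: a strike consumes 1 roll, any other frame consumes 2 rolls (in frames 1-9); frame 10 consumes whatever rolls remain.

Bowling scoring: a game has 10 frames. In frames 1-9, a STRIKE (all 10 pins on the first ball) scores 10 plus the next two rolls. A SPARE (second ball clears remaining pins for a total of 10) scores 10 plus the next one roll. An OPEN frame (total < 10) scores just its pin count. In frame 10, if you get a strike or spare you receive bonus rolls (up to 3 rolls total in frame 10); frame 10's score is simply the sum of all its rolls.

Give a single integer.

Answer: 189

Derivation:
Frame 1: STRIKE. 10 + next two rolls (10+10) = 30. Cumulative: 30
Frame 2: STRIKE. 10 + next two rolls (10+1) = 21. Cumulative: 51
Frame 3: STRIKE. 10 + next two rolls (1+8) = 19. Cumulative: 70
Frame 4: OPEN (1+8=9). Cumulative: 79
Frame 5: SPARE (6+4=10). 10 + next roll (0) = 10. Cumulative: 89
Frame 6: SPARE (0+10=10). 10 + next roll (10) = 20. Cumulative: 109
Frame 7: STRIKE. 10 + next two rolls (5+5) = 20. Cumulative: 129
Frame 8: SPARE (5+5=10). 10 + next roll (10) = 20. Cumulative: 149
Frame 9: STRIKE. 10 + next two rolls (10+4) = 24. Cumulative: 173
Frame 10: STRIKE. Sum of all frame-10 rolls (10+4+2) = 16. Cumulative: 189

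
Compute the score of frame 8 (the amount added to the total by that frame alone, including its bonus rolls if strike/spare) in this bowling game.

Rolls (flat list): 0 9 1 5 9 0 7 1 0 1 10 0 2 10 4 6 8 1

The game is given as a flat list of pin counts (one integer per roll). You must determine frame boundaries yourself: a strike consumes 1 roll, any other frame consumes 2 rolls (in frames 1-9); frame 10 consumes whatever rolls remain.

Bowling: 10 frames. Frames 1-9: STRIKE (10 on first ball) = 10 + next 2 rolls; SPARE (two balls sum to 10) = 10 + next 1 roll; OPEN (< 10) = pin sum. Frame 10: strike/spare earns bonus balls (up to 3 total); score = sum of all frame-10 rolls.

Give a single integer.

Frame 1: OPEN (0+9=9). Cumulative: 9
Frame 2: OPEN (1+5=6). Cumulative: 15
Frame 3: OPEN (9+0=9). Cumulative: 24
Frame 4: OPEN (7+1=8). Cumulative: 32
Frame 5: OPEN (0+1=1). Cumulative: 33
Frame 6: STRIKE. 10 + next two rolls (0+2) = 12. Cumulative: 45
Frame 7: OPEN (0+2=2). Cumulative: 47
Frame 8: STRIKE. 10 + next two rolls (4+6) = 20. Cumulative: 67
Frame 9: SPARE (4+6=10). 10 + next roll (8) = 18. Cumulative: 85
Frame 10: OPEN. Sum of all frame-10 rolls (8+1) = 9. Cumulative: 94

Answer: 20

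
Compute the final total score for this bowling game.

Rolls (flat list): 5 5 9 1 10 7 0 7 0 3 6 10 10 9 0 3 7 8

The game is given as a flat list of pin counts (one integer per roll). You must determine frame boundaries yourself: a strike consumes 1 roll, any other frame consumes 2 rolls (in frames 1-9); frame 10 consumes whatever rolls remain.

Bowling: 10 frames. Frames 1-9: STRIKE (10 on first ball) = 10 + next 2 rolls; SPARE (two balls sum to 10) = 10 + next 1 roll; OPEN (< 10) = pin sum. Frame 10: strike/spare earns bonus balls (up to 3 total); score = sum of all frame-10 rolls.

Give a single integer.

Frame 1: SPARE (5+5=10). 10 + next roll (9) = 19. Cumulative: 19
Frame 2: SPARE (9+1=10). 10 + next roll (10) = 20. Cumulative: 39
Frame 3: STRIKE. 10 + next two rolls (7+0) = 17. Cumulative: 56
Frame 4: OPEN (7+0=7). Cumulative: 63
Frame 5: OPEN (7+0=7). Cumulative: 70
Frame 6: OPEN (3+6=9). Cumulative: 79
Frame 7: STRIKE. 10 + next two rolls (10+9) = 29. Cumulative: 108
Frame 8: STRIKE. 10 + next two rolls (9+0) = 19. Cumulative: 127
Frame 9: OPEN (9+0=9). Cumulative: 136
Frame 10: SPARE. Sum of all frame-10 rolls (3+7+8) = 18. Cumulative: 154

Answer: 154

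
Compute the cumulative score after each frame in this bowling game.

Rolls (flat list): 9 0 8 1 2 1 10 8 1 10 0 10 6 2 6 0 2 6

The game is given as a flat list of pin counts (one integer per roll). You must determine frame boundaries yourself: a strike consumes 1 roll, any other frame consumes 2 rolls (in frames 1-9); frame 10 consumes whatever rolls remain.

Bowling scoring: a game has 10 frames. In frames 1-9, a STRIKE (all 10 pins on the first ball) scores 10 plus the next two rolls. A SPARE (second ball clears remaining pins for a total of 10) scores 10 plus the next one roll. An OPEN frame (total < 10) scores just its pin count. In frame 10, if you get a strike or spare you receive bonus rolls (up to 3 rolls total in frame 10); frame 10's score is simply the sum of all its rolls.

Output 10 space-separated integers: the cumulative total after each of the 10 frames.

Answer: 9 18 21 40 49 69 85 93 99 107

Derivation:
Frame 1: OPEN (9+0=9). Cumulative: 9
Frame 2: OPEN (8+1=9). Cumulative: 18
Frame 3: OPEN (2+1=3). Cumulative: 21
Frame 4: STRIKE. 10 + next two rolls (8+1) = 19. Cumulative: 40
Frame 5: OPEN (8+1=9). Cumulative: 49
Frame 6: STRIKE. 10 + next two rolls (0+10) = 20. Cumulative: 69
Frame 7: SPARE (0+10=10). 10 + next roll (6) = 16. Cumulative: 85
Frame 8: OPEN (6+2=8). Cumulative: 93
Frame 9: OPEN (6+0=6). Cumulative: 99
Frame 10: OPEN. Sum of all frame-10 rolls (2+6) = 8. Cumulative: 107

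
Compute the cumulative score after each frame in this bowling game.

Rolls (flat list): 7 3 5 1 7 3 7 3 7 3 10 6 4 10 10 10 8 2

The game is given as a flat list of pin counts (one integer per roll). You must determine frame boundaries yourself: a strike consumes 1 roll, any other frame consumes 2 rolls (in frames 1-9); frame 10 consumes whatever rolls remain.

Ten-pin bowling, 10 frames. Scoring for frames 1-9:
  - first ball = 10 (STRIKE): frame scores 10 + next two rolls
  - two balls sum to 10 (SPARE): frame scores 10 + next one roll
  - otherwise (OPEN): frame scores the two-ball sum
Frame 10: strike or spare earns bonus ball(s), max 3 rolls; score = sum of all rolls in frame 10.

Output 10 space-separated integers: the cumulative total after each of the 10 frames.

Frame 1: SPARE (7+3=10). 10 + next roll (5) = 15. Cumulative: 15
Frame 2: OPEN (5+1=6). Cumulative: 21
Frame 3: SPARE (7+3=10). 10 + next roll (7) = 17. Cumulative: 38
Frame 4: SPARE (7+3=10). 10 + next roll (7) = 17. Cumulative: 55
Frame 5: SPARE (7+3=10). 10 + next roll (10) = 20. Cumulative: 75
Frame 6: STRIKE. 10 + next two rolls (6+4) = 20. Cumulative: 95
Frame 7: SPARE (6+4=10). 10 + next roll (10) = 20. Cumulative: 115
Frame 8: STRIKE. 10 + next two rolls (10+10) = 30. Cumulative: 145
Frame 9: STRIKE. 10 + next two rolls (10+8) = 28. Cumulative: 173
Frame 10: STRIKE. Sum of all frame-10 rolls (10+8+2) = 20. Cumulative: 193

Answer: 15 21 38 55 75 95 115 145 173 193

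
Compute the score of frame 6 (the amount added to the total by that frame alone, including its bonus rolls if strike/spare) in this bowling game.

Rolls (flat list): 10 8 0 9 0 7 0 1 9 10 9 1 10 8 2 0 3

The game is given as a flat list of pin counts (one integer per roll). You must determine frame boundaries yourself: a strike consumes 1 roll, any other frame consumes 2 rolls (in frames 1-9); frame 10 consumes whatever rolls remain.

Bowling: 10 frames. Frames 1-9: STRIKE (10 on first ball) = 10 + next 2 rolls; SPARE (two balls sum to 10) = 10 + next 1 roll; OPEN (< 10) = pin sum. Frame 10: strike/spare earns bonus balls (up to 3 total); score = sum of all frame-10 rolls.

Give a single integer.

Frame 1: STRIKE. 10 + next two rolls (8+0) = 18. Cumulative: 18
Frame 2: OPEN (8+0=8). Cumulative: 26
Frame 3: OPEN (9+0=9). Cumulative: 35
Frame 4: OPEN (7+0=7). Cumulative: 42
Frame 5: SPARE (1+9=10). 10 + next roll (10) = 20. Cumulative: 62
Frame 6: STRIKE. 10 + next two rolls (9+1) = 20. Cumulative: 82
Frame 7: SPARE (9+1=10). 10 + next roll (10) = 20. Cumulative: 102
Frame 8: STRIKE. 10 + next two rolls (8+2) = 20. Cumulative: 122

Answer: 20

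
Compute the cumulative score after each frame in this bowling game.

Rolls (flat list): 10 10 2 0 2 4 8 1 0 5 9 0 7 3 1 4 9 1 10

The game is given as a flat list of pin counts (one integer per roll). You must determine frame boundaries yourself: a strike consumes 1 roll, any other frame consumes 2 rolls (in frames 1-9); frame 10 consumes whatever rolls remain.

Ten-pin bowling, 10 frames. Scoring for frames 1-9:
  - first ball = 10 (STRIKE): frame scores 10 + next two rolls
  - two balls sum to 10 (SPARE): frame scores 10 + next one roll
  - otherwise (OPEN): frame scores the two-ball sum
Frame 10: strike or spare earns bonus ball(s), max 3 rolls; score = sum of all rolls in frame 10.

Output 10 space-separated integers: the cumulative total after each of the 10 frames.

Answer: 22 34 36 42 51 56 65 76 81 101

Derivation:
Frame 1: STRIKE. 10 + next two rolls (10+2) = 22. Cumulative: 22
Frame 2: STRIKE. 10 + next two rolls (2+0) = 12. Cumulative: 34
Frame 3: OPEN (2+0=2). Cumulative: 36
Frame 4: OPEN (2+4=6). Cumulative: 42
Frame 5: OPEN (8+1=9). Cumulative: 51
Frame 6: OPEN (0+5=5). Cumulative: 56
Frame 7: OPEN (9+0=9). Cumulative: 65
Frame 8: SPARE (7+3=10). 10 + next roll (1) = 11. Cumulative: 76
Frame 9: OPEN (1+4=5). Cumulative: 81
Frame 10: SPARE. Sum of all frame-10 rolls (9+1+10) = 20. Cumulative: 101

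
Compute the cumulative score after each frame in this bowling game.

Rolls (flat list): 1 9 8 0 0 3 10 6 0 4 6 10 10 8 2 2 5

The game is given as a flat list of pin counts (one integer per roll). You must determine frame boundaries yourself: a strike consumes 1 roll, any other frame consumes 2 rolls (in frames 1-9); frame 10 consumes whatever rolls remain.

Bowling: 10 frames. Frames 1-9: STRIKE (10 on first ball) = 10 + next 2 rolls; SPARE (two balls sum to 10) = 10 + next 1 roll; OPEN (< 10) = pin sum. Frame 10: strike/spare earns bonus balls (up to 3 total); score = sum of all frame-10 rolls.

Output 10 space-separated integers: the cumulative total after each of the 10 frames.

Frame 1: SPARE (1+9=10). 10 + next roll (8) = 18. Cumulative: 18
Frame 2: OPEN (8+0=8). Cumulative: 26
Frame 3: OPEN (0+3=3). Cumulative: 29
Frame 4: STRIKE. 10 + next two rolls (6+0) = 16. Cumulative: 45
Frame 5: OPEN (6+0=6). Cumulative: 51
Frame 6: SPARE (4+6=10). 10 + next roll (10) = 20. Cumulative: 71
Frame 7: STRIKE. 10 + next two rolls (10+8) = 28. Cumulative: 99
Frame 8: STRIKE. 10 + next two rolls (8+2) = 20. Cumulative: 119
Frame 9: SPARE (8+2=10). 10 + next roll (2) = 12. Cumulative: 131
Frame 10: OPEN. Sum of all frame-10 rolls (2+5) = 7. Cumulative: 138

Answer: 18 26 29 45 51 71 99 119 131 138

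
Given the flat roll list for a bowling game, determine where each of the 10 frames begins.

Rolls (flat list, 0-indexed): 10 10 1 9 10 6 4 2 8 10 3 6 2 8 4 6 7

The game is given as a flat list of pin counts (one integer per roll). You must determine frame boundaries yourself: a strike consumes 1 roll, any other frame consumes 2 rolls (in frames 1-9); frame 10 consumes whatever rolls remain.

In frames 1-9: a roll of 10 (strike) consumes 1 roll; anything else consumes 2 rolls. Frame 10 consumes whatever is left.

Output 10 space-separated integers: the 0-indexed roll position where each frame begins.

Answer: 0 1 2 4 5 7 9 10 12 14

Derivation:
Frame 1 starts at roll index 0: roll=10 (strike), consumes 1 roll
Frame 2 starts at roll index 1: roll=10 (strike), consumes 1 roll
Frame 3 starts at roll index 2: rolls=1,9 (sum=10), consumes 2 rolls
Frame 4 starts at roll index 4: roll=10 (strike), consumes 1 roll
Frame 5 starts at roll index 5: rolls=6,4 (sum=10), consumes 2 rolls
Frame 6 starts at roll index 7: rolls=2,8 (sum=10), consumes 2 rolls
Frame 7 starts at roll index 9: roll=10 (strike), consumes 1 roll
Frame 8 starts at roll index 10: rolls=3,6 (sum=9), consumes 2 rolls
Frame 9 starts at roll index 12: rolls=2,8 (sum=10), consumes 2 rolls
Frame 10 starts at roll index 14: 3 remaining rolls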